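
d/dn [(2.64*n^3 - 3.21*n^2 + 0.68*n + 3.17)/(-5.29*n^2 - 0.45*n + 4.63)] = (-13.9656*n^4 - 2.376*n^3 + 41.7113*n^2 + 3.814*n + 4.5749)/(27.9841*n^4 + 4.761*n^3 - 48.7829*n^2 - 4.167*n + 21.4369)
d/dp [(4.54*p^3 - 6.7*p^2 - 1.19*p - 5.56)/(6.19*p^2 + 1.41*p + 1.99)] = (28.1026*p^4 + 12.8028*p^3 + 25.0229*p^2 + 42.1668*p + 5.4715)/(38.3161*p^4 + 17.4558*p^3 + 26.6243*p^2 + 5.6118*p + 3.9601)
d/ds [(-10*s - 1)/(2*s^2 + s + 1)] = (-20*s^2 - 10*s + (4*s + 1)*(10*s + 1) - 10)/(2*s^2 + s + 1)^2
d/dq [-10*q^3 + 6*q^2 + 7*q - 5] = -30*q^2 + 12*q + 7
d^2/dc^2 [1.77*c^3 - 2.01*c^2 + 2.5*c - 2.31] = 10.62*c - 4.02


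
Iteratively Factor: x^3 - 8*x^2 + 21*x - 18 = (x - 3)*(x^2 - 5*x + 6) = (x - 3)^2*(x - 2)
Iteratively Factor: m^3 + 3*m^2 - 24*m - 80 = (m - 5)*(m^2 + 8*m + 16) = (m - 5)*(m + 4)*(m + 4)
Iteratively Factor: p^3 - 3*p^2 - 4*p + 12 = (p + 2)*(p^2 - 5*p + 6) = (p - 2)*(p + 2)*(p - 3)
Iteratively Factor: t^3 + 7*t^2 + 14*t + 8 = (t + 1)*(t^2 + 6*t + 8) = (t + 1)*(t + 4)*(t + 2)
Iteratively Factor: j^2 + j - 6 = (j + 3)*(j - 2)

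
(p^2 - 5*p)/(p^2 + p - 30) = p/(p + 6)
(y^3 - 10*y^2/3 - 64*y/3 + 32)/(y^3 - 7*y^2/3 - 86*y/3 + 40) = (y + 4)/(y + 5)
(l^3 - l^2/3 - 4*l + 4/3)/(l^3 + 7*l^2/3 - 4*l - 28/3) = (3*l - 1)/(3*l + 7)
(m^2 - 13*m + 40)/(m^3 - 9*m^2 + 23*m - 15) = (m - 8)/(m^2 - 4*m + 3)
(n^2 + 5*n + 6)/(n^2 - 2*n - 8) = (n + 3)/(n - 4)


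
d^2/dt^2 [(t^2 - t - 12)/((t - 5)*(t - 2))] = 12*(t^3 - 11*t^2 + 47*t - 73)/(t^6 - 21*t^5 + 177*t^4 - 763*t^3 + 1770*t^2 - 2100*t + 1000)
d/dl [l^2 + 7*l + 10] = 2*l + 7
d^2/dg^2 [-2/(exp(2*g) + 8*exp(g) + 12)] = 8*((exp(g) + 2)*(exp(2*g) + 8*exp(g) + 12) - 2*(exp(g) + 4)^2*exp(g))*exp(g)/(exp(2*g) + 8*exp(g) + 12)^3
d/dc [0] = 0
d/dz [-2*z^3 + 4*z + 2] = 4 - 6*z^2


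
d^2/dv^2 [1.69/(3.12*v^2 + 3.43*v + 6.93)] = (-32.902272*v^2 - 36.171408*v + 1.69*(6.24*v + 3.43)*(12.48*v + 6.86) - 73.081008)/(3.12*v^2 + 3.43*v + 6.93)^3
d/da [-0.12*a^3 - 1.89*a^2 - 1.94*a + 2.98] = -0.36*a^2 - 3.78*a - 1.94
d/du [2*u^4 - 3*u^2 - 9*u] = 8*u^3 - 6*u - 9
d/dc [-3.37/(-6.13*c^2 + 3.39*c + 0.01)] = (11.4243 - 41.3162*c)/(-6.13*c^2 + 3.39*c + 0.01)^2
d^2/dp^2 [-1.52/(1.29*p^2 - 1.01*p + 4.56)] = (5.058864*p^2 - 3.960816*p - 1.52*(2.58*p - 1.01)*(5.16*p - 2.02) + 17.882496)/(1.29*p^2 - 1.01*p + 4.56)^3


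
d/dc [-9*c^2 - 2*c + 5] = -18*c - 2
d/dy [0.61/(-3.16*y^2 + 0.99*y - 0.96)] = (3.8552*y - 0.6039)/(3.16*y^2 - 0.99*y + 0.96)^2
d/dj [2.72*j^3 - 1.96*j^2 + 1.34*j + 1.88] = 8.16*j^2 - 3.92*j + 1.34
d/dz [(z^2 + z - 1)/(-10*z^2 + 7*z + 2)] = (17*z^2 - 16*z + 9)/(100*z^4 - 140*z^3 + 9*z^2 + 28*z + 4)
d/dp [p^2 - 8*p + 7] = 2*p - 8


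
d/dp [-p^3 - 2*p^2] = p*(-3*p - 4)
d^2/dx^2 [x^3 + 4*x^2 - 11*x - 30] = 6*x + 8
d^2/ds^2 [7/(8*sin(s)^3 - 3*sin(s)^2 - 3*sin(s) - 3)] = 21*((sin(s) - 6*sin(3*s) + 2*cos(2*s))*(-8*sin(s)^3 + 3*sin(s)^2 + 3*sin(s) + 3) - 6*(-8*sin(s)^2 + 2*sin(s) + 1)^2*cos(s)^2)/(-8*sin(s)^3 + 3*sin(s)^2 + 3*sin(s) + 3)^3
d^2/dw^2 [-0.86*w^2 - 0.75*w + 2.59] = -1.72000000000000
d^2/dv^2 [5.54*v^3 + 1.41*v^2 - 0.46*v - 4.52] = 33.24*v + 2.82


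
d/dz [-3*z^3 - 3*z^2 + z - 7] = -9*z^2 - 6*z + 1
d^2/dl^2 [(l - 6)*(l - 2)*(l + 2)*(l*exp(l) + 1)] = l^4*exp(l) + 2*l^3*exp(l) - 28*l^2*exp(l) - 28*l*exp(l) + 6*l + 40*exp(l) - 12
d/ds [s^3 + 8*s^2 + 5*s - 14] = 3*s^2 + 16*s + 5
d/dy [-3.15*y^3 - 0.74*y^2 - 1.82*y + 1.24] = -9.45*y^2 - 1.48*y - 1.82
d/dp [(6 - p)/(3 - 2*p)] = 9/(2*p - 3)^2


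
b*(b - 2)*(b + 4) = b^3 + 2*b^2 - 8*b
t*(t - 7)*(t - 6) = t^3 - 13*t^2 + 42*t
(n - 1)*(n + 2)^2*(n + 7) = n^4 + 10*n^3 + 21*n^2 - 4*n - 28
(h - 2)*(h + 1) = h^2 - h - 2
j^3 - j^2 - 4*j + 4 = (j - 2)*(j - 1)*(j + 2)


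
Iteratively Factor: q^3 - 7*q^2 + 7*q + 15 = (q - 3)*(q^2 - 4*q - 5) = (q - 5)*(q - 3)*(q + 1)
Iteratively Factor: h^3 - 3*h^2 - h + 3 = (h + 1)*(h^2 - 4*h + 3) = (h - 1)*(h + 1)*(h - 3)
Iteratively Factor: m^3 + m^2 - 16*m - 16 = (m + 4)*(m^2 - 3*m - 4) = (m - 4)*(m + 4)*(m + 1)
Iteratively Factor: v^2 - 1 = (v + 1)*(v - 1)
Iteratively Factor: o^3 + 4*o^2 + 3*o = (o + 3)*(o^2 + o) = (o + 1)*(o + 3)*(o)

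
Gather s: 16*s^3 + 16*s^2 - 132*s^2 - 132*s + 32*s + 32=16*s^3 - 116*s^2 - 100*s + 32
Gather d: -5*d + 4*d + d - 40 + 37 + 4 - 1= 0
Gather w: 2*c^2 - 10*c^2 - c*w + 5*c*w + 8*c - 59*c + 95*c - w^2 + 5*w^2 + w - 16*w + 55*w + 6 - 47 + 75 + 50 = -8*c^2 + 44*c + 4*w^2 + w*(4*c + 40) + 84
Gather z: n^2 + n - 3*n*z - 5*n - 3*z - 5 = n^2 - 4*n + z*(-3*n - 3) - 5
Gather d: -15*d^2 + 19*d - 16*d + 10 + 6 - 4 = -15*d^2 + 3*d + 12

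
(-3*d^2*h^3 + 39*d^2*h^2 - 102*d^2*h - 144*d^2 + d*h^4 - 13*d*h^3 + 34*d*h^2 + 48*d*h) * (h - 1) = -3*d^2*h^4 + 42*d^2*h^3 - 141*d^2*h^2 - 42*d^2*h + 144*d^2 + d*h^5 - 14*d*h^4 + 47*d*h^3 + 14*d*h^2 - 48*d*h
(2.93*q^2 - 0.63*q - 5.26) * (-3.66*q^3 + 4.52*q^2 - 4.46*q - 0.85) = -10.7238*q^5 + 15.5494*q^4 + 3.3362*q^3 - 23.4559*q^2 + 23.9951*q + 4.471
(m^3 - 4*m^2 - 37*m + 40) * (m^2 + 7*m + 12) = m^5 + 3*m^4 - 53*m^3 - 267*m^2 - 164*m + 480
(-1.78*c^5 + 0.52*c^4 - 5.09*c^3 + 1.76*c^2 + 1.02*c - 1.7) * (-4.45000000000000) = 7.921*c^5 - 2.314*c^4 + 22.6505*c^3 - 7.832*c^2 - 4.539*c + 7.565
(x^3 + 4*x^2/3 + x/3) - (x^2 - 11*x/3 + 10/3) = x^3 + x^2/3 + 4*x - 10/3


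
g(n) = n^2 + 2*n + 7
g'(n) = 2*n + 2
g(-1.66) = 6.44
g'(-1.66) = -1.32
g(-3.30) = 11.29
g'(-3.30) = -4.60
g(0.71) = 8.92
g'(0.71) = 3.42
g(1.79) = 13.78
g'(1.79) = 5.58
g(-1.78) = 6.61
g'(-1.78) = -1.56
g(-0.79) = 6.04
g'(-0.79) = 0.42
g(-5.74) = 28.47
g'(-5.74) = -9.48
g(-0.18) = 6.67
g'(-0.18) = 1.64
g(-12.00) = 127.00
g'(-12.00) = -22.00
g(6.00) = 55.00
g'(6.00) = 14.00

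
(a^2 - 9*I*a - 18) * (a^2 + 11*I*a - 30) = a^4 + 2*I*a^3 + 51*a^2 + 72*I*a + 540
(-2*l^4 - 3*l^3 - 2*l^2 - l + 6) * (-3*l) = 6*l^5 + 9*l^4 + 6*l^3 + 3*l^2 - 18*l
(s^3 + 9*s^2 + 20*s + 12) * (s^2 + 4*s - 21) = s^5 + 13*s^4 + 35*s^3 - 97*s^2 - 372*s - 252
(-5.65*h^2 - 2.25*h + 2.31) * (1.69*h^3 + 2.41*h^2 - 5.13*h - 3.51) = -9.5485*h^5 - 17.419*h^4 + 27.4659*h^3 + 36.9411*h^2 - 3.9528*h - 8.1081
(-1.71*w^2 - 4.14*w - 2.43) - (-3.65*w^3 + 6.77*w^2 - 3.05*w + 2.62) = 3.65*w^3 - 8.48*w^2 - 1.09*w - 5.05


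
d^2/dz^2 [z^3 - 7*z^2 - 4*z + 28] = 6*z - 14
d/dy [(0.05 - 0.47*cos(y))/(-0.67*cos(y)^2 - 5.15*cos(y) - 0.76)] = (0.3149*cos(y)^2 - 0.0670000000000002*cos(y) - 0.6147)*sin(y)/(0.4489*cos(y)^4 + 6.901*cos(y)^3 + 27.5409*cos(y)^2 + 7.828*cos(y) + 0.5776)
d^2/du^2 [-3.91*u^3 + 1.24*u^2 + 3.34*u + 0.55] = 2.48 - 23.46*u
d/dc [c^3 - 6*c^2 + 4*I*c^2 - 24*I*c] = 3*c^2 + c*(-12 + 8*I) - 24*I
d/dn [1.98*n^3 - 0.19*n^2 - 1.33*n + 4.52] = 5.94*n^2 - 0.38*n - 1.33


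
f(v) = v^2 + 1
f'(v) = 2*v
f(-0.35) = 1.12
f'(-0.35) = -0.70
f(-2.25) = 6.06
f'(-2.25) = -4.50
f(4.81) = 24.14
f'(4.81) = 9.62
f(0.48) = 1.23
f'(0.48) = 0.96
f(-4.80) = 24.04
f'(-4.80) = -9.60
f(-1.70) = 3.89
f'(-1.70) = -3.40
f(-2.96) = 9.76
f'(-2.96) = -5.92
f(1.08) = 2.17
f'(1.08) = 2.16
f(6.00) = 37.00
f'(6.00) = 12.00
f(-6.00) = 37.00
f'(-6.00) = -12.00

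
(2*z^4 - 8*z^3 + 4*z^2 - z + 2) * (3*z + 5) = 6*z^5 - 14*z^4 - 28*z^3 + 17*z^2 + z + 10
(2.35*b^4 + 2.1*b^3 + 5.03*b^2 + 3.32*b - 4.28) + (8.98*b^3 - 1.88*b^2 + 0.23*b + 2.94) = 2.35*b^4 + 11.08*b^3 + 3.15*b^2 + 3.55*b - 1.34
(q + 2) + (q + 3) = 2*q + 5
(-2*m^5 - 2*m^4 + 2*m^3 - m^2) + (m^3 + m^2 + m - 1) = -2*m^5 - 2*m^4 + 3*m^3 + m - 1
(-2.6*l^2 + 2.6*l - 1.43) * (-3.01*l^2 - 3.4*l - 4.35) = 7.826*l^4 + 1.014*l^3 + 6.7743*l^2 - 6.448*l + 6.2205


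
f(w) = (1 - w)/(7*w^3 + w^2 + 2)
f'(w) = (1 - w)*(-21*w^2 - 2*w)/(7*w^3 + w^2 + 2)^2 - 1/(7*w^3 + w^2 + 2)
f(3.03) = -0.01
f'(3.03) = 0.00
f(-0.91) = -0.78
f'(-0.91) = -4.56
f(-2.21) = -0.05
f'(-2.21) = -0.05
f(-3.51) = -0.02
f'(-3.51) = -0.01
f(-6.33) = -0.00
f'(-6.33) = -0.00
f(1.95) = -0.02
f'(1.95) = 0.01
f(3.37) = -0.01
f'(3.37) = 0.00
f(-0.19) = 0.60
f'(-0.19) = -0.62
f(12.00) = 0.00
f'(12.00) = 0.00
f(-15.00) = 0.00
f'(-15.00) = 0.00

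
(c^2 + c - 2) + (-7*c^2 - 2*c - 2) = -6*c^2 - c - 4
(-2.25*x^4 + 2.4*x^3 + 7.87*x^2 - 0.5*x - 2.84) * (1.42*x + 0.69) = -3.195*x^5 + 1.8555*x^4 + 12.8314*x^3 + 4.7203*x^2 - 4.3778*x - 1.9596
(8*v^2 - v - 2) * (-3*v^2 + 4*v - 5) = -24*v^4 + 35*v^3 - 38*v^2 - 3*v + 10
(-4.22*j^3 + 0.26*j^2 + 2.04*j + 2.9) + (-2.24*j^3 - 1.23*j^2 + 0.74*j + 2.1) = -6.46*j^3 - 0.97*j^2 + 2.78*j + 5.0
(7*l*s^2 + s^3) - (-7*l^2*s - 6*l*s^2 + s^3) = 7*l^2*s + 13*l*s^2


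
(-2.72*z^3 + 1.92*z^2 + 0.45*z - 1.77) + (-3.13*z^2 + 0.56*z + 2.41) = -2.72*z^3 - 1.21*z^2 + 1.01*z + 0.64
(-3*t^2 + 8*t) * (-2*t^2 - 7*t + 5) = 6*t^4 + 5*t^3 - 71*t^2 + 40*t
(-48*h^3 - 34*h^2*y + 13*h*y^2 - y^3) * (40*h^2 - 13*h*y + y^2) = -1920*h^5 - 736*h^4*y + 914*h^3*y^2 - 243*h^2*y^3 + 26*h*y^4 - y^5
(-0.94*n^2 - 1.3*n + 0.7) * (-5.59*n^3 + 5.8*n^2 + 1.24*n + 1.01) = 5.2546*n^5 + 1.815*n^4 - 12.6186*n^3 + 1.4986*n^2 - 0.445*n + 0.707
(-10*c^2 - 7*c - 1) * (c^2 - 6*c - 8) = -10*c^4 + 53*c^3 + 121*c^2 + 62*c + 8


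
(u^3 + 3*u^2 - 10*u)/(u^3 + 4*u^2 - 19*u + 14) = u*(u + 5)/(u^2 + 6*u - 7)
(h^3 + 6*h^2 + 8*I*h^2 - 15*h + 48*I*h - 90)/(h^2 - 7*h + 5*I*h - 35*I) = (h^2 + 3*h*(2 + I) + 18*I)/(h - 7)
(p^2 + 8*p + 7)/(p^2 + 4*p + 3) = (p + 7)/(p + 3)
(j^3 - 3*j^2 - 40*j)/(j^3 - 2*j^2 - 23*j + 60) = j*(j - 8)/(j^2 - 7*j + 12)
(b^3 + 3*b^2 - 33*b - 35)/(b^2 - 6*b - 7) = (b^2 + 2*b - 35)/(b - 7)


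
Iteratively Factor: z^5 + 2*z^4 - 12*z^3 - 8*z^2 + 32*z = (z - 2)*(z^4 + 4*z^3 - 4*z^2 - 16*z) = (z - 2)*(z + 2)*(z^3 + 2*z^2 - 8*z) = (z - 2)*(z + 2)*(z + 4)*(z^2 - 2*z) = z*(z - 2)*(z + 2)*(z + 4)*(z - 2)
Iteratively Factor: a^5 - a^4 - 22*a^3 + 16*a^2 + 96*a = (a + 4)*(a^4 - 5*a^3 - 2*a^2 + 24*a) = (a + 2)*(a + 4)*(a^3 - 7*a^2 + 12*a) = (a - 3)*(a + 2)*(a + 4)*(a^2 - 4*a) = (a - 4)*(a - 3)*(a + 2)*(a + 4)*(a)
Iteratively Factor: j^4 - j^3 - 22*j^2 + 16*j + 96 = (j - 3)*(j^3 + 2*j^2 - 16*j - 32) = (j - 3)*(j + 2)*(j^2 - 16) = (j - 3)*(j + 2)*(j + 4)*(j - 4)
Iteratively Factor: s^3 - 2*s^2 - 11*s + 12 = (s - 1)*(s^2 - s - 12) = (s - 4)*(s - 1)*(s + 3)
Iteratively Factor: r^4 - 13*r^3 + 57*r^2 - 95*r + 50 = (r - 1)*(r^3 - 12*r^2 + 45*r - 50) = (r - 5)*(r - 1)*(r^2 - 7*r + 10) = (r - 5)*(r - 2)*(r - 1)*(r - 5)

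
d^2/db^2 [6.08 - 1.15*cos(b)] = 1.15*cos(b)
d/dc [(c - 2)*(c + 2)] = 2*c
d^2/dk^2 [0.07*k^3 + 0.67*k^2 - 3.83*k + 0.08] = 0.42*k + 1.34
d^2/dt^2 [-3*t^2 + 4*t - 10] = -6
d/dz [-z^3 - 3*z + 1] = -3*z^2 - 3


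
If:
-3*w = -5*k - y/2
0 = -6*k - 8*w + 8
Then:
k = 12/29 - 2*y/29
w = 3*y/58 + 20/29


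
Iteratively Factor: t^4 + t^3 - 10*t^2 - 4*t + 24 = (t - 2)*(t^3 + 3*t^2 - 4*t - 12) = (t - 2)*(t + 3)*(t^2 - 4) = (t - 2)^2*(t + 3)*(t + 2)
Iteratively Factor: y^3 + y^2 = (y)*(y^2 + y) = y^2*(y + 1)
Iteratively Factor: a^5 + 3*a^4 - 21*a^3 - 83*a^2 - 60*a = (a + 1)*(a^4 + 2*a^3 - 23*a^2 - 60*a) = (a + 1)*(a + 3)*(a^3 - a^2 - 20*a) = a*(a + 1)*(a + 3)*(a^2 - a - 20) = a*(a + 1)*(a + 3)*(a + 4)*(a - 5)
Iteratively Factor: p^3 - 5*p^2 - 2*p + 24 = (p - 3)*(p^2 - 2*p - 8) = (p - 3)*(p + 2)*(p - 4)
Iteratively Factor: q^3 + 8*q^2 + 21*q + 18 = (q + 2)*(q^2 + 6*q + 9) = (q + 2)*(q + 3)*(q + 3)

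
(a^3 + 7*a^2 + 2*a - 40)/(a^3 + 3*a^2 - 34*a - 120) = (a - 2)/(a - 6)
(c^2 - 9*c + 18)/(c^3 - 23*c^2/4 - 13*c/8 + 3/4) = 8*(c - 3)/(8*c^2 + 2*c - 1)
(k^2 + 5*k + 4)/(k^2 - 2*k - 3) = (k + 4)/(k - 3)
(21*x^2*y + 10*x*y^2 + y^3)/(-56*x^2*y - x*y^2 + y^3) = (-3*x - y)/(8*x - y)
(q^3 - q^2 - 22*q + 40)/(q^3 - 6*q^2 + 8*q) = (q + 5)/q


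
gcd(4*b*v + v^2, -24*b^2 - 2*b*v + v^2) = 4*b + v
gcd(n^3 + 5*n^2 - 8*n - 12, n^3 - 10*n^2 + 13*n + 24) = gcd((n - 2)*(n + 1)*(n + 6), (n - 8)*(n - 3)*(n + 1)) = n + 1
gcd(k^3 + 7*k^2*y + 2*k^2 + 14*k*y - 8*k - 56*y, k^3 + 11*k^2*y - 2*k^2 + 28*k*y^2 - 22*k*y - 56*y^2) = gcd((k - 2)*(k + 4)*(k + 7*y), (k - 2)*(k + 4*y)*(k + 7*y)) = k^2 + 7*k*y - 2*k - 14*y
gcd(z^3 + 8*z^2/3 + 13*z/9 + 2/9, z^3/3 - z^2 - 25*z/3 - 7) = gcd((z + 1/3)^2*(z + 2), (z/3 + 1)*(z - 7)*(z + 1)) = 1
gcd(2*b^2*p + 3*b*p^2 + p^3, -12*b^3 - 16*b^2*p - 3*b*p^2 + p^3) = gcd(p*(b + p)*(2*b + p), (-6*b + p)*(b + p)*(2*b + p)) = 2*b^2 + 3*b*p + p^2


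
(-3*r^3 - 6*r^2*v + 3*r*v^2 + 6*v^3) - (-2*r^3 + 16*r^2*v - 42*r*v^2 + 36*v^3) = -r^3 - 22*r^2*v + 45*r*v^2 - 30*v^3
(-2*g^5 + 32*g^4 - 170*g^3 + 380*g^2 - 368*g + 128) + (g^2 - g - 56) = -2*g^5 + 32*g^4 - 170*g^3 + 381*g^2 - 369*g + 72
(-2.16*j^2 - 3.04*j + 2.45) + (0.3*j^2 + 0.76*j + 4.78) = -1.86*j^2 - 2.28*j + 7.23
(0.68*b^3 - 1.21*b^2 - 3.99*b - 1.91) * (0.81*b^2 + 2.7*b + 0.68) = 0.5508*b^5 + 0.8559*b^4 - 6.0365*b^3 - 13.1429*b^2 - 7.8702*b - 1.2988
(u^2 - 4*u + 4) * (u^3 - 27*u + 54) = u^5 - 4*u^4 - 23*u^3 + 162*u^2 - 324*u + 216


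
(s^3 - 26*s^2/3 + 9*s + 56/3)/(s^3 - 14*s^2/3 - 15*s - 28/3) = (3*s - 8)/(3*s + 4)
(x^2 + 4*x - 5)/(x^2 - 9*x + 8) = (x + 5)/(x - 8)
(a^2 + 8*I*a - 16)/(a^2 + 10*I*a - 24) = (a + 4*I)/(a + 6*I)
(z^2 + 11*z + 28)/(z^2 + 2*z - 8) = (z + 7)/(z - 2)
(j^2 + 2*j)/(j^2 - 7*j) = (j + 2)/(j - 7)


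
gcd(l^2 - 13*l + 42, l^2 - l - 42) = l - 7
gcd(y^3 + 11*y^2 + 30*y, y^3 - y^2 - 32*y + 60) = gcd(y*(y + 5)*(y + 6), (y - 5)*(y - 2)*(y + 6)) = y + 6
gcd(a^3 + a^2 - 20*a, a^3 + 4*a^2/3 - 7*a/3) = a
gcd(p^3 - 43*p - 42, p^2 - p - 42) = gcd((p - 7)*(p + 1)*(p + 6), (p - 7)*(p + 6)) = p^2 - p - 42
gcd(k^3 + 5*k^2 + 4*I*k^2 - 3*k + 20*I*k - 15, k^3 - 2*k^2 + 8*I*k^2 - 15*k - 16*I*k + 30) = k + 3*I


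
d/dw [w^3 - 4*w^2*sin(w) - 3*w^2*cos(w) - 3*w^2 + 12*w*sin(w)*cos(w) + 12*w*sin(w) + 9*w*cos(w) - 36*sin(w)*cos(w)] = 3*w^2*sin(w) - 4*w^2*cos(w) + 3*w^2 - 17*w*sin(w) + 6*w*cos(w) + 12*w*cos(2*w) - 6*w + 12*sin(w) + 6*sin(2*w) + 9*cos(w) - 36*cos(2*w)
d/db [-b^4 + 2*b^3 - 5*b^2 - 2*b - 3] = -4*b^3 + 6*b^2 - 10*b - 2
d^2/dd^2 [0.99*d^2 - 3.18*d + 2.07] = 1.98000000000000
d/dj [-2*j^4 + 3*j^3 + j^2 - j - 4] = -8*j^3 + 9*j^2 + 2*j - 1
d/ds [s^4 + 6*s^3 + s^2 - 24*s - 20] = 4*s^3 + 18*s^2 + 2*s - 24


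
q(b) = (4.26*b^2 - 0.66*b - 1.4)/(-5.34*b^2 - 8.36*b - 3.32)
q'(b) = (8.52*b - 0.66)/(-5.34*b^2 - 8.36*b - 3.32) + (10.68*b + 8.36)*(4.26*b^2 - 0.66*b - 1.4)/(-5.34*b^2 - 8.36*b - 3.32)^2 = (-39.138*b^2 - 43.2384*b - 9.5128)/(28.5156*b^4 + 89.2848*b^3 + 105.3472*b^2 + 55.5104*b + 11.0224)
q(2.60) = -0.42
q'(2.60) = -0.10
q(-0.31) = 0.63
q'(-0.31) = 0.08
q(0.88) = -0.09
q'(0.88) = -0.35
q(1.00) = -0.13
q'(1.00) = -0.32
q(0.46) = 0.10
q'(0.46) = -0.55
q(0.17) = 0.28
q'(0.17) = -0.75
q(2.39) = -0.40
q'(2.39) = -0.12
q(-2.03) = -2.09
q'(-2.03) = -1.19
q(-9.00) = -0.97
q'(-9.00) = -0.02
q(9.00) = -0.66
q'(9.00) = -0.01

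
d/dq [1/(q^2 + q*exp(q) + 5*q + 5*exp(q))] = (-q*exp(q) - 2*q - 6*exp(q) - 5)/(q^2 + q*exp(q) + 5*q + 5*exp(q))^2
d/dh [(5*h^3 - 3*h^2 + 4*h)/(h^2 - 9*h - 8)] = (5*h^4 - 90*h^3 - 97*h^2 + 48*h - 32)/(h^4 - 18*h^3 + 65*h^2 + 144*h + 64)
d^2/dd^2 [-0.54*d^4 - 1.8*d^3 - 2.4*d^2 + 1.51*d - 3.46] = -6.48*d^2 - 10.8*d - 4.8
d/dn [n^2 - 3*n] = 2*n - 3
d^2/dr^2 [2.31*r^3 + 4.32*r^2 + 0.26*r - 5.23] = 13.86*r + 8.64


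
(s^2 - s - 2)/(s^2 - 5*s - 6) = (s - 2)/(s - 6)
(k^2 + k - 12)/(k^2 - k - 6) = (k + 4)/(k + 2)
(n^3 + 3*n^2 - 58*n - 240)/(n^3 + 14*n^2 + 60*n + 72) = (n^2 - 3*n - 40)/(n^2 + 8*n + 12)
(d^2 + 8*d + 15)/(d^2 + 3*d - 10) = (d + 3)/(d - 2)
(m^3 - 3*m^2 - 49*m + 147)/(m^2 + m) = (m^3 - 3*m^2 - 49*m + 147)/(m*(m + 1))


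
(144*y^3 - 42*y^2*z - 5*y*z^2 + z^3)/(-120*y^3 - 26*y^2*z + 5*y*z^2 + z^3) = (-24*y^2 + 11*y*z - z^2)/(20*y^2 + y*z - z^2)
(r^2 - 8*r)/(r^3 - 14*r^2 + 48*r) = 1/(r - 6)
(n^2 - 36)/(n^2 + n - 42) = (n + 6)/(n + 7)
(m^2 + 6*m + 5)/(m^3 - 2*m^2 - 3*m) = (m + 5)/(m*(m - 3))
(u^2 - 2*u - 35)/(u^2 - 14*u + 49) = (u + 5)/(u - 7)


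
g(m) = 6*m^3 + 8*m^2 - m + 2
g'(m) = 18*m^2 + 16*m - 1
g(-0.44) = 3.48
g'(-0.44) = -4.56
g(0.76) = 8.49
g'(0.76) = 21.56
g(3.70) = 411.74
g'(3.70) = 304.62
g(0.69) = 7.09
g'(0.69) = 18.61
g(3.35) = 314.00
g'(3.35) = 254.60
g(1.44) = 35.06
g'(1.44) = 59.36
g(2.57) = 154.12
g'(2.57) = 159.01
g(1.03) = 16.01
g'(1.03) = 34.58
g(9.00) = 5015.00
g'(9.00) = 1601.00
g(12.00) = 11510.00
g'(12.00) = 2783.00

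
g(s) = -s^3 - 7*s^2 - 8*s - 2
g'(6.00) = -200.00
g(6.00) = -518.00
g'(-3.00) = 7.00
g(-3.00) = -14.00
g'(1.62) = -38.55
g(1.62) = -37.58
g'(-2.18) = 8.26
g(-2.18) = -7.47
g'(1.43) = -34.15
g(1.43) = -30.68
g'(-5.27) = -17.54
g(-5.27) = -7.89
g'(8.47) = -341.80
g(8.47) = -1179.59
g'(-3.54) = 3.97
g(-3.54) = -17.04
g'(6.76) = -239.73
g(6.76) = -684.88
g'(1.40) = -33.48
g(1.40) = -29.66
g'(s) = -3*s^2 - 14*s - 8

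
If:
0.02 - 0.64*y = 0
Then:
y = 0.03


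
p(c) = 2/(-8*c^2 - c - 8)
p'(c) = 2*(16*c + 1)/(-8*c^2 - c - 8)^2 = 2*(16*c + 1)/(8*c^2 + c + 8)^2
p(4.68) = -0.01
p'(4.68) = 0.00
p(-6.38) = -0.01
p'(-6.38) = -0.00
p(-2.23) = -0.04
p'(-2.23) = -0.03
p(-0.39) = -0.23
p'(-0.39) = -0.13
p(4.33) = -0.01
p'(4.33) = 0.01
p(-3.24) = -0.02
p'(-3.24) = -0.01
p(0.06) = -0.25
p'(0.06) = 0.06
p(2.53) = -0.03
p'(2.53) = 0.02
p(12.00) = 0.00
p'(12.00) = 0.00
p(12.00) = 0.00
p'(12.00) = 0.00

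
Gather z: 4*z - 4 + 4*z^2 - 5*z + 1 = 4*z^2 - z - 3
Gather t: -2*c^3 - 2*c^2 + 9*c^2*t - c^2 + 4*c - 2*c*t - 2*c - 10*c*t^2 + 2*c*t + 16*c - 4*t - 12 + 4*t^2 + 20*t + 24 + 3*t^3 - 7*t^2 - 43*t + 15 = -2*c^3 - 3*c^2 + 18*c + 3*t^3 + t^2*(-10*c - 3) + t*(9*c^2 - 27) + 27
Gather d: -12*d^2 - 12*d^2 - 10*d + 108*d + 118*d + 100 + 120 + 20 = -24*d^2 + 216*d + 240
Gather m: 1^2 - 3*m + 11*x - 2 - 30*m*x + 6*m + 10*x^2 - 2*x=m*(3 - 30*x) + 10*x^2 + 9*x - 1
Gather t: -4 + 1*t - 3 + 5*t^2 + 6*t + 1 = 5*t^2 + 7*t - 6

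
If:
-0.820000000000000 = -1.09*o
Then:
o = 0.75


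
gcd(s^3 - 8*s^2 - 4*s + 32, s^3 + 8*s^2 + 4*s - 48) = s - 2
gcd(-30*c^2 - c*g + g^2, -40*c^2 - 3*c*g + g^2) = 5*c + g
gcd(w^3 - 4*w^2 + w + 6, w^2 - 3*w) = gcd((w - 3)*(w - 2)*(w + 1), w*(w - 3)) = w - 3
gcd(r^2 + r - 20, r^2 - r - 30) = r + 5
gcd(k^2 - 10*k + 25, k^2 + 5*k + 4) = 1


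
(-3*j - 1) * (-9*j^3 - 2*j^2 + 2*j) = 27*j^4 + 15*j^3 - 4*j^2 - 2*j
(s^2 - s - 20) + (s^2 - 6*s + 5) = 2*s^2 - 7*s - 15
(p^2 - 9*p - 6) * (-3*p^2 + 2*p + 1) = -3*p^4 + 29*p^3 + p^2 - 21*p - 6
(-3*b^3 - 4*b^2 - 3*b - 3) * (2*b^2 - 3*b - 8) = -6*b^5 + b^4 + 30*b^3 + 35*b^2 + 33*b + 24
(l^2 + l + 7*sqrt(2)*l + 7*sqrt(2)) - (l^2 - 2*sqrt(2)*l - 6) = l + 9*sqrt(2)*l + 6 + 7*sqrt(2)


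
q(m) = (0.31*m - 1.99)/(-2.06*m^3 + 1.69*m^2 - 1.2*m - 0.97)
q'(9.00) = -0.00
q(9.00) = -0.00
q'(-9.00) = -0.00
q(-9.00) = -0.00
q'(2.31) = -0.10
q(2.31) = 0.06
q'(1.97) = -0.19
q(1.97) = 0.11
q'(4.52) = -0.00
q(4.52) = 0.00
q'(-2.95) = -0.03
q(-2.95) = -0.04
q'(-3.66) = -0.02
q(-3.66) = -0.02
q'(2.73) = -0.05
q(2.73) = 0.03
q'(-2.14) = -0.10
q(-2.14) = -0.09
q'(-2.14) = -0.10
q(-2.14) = -0.09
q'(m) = (0.31*m - 1.99)*(6.18*m^2 - 3.38*m + 1.2)/(-2.06*m^3 + 1.69*m^2 - 1.2*m - 0.97)^2 + 0.31/(-2.06*m^3 + 1.69*m^2 - 1.2*m - 0.97) = (1.2772*m^3 - 12.8221*m^2 + 6.7262*m - 2.6887)/(4.2436*m^6 - 6.9628*m^5 + 7.8001*m^4 - 0.0596000000000001*m^3 - 1.8386*m^2 + 2.328*m + 0.9409)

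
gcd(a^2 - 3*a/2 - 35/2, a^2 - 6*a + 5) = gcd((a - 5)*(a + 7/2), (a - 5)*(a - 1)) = a - 5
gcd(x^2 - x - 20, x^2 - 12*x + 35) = x - 5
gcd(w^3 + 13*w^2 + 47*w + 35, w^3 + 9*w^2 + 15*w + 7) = w^2 + 8*w + 7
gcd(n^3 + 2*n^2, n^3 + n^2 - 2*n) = n^2 + 2*n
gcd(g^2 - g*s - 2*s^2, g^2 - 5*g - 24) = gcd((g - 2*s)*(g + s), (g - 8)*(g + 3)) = 1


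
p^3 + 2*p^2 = p^2*(p + 2)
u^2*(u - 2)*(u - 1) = u^4 - 3*u^3 + 2*u^2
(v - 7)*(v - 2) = v^2 - 9*v + 14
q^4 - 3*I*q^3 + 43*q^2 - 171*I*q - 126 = (q - 6*I)*(q - 3*I)*(q - I)*(q + 7*I)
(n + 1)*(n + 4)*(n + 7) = n^3 + 12*n^2 + 39*n + 28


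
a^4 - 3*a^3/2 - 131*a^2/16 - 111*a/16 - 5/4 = (a - 4)*(a + 1/4)*(a + 1)*(a + 5/4)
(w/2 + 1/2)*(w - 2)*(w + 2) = w^3/2 + w^2/2 - 2*w - 2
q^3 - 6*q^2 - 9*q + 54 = (q - 6)*(q - 3)*(q + 3)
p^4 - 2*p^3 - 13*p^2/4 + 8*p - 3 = (p - 2)*(p - 3/2)*(p - 1/2)*(p + 2)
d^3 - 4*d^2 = d^2*(d - 4)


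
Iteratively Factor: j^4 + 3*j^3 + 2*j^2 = (j)*(j^3 + 3*j^2 + 2*j) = j*(j + 1)*(j^2 + 2*j) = j^2*(j + 1)*(j + 2)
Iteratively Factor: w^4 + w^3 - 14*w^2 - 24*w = (w)*(w^3 + w^2 - 14*w - 24) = w*(w + 3)*(w^2 - 2*w - 8) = w*(w - 4)*(w + 3)*(w + 2)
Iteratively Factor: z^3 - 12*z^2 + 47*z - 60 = (z - 3)*(z^2 - 9*z + 20) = (z - 5)*(z - 3)*(z - 4)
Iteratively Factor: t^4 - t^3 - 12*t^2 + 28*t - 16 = (t - 2)*(t^3 + t^2 - 10*t + 8) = (t - 2)^2*(t^2 + 3*t - 4) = (t - 2)^2*(t + 4)*(t - 1)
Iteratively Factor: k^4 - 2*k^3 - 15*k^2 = (k - 5)*(k^3 + 3*k^2) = (k - 5)*(k + 3)*(k^2) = k*(k - 5)*(k + 3)*(k)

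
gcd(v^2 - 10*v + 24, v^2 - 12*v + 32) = v - 4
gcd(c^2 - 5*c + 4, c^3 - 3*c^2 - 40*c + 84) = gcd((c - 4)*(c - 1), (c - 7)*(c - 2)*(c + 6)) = 1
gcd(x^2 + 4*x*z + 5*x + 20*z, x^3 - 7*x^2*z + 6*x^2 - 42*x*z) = 1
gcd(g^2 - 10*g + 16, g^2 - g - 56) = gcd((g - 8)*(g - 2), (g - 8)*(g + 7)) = g - 8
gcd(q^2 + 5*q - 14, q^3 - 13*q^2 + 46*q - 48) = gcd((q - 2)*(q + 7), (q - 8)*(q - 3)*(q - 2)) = q - 2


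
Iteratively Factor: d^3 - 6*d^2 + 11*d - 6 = (d - 3)*(d^2 - 3*d + 2) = (d - 3)*(d - 2)*(d - 1)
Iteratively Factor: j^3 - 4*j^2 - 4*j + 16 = (j - 4)*(j^2 - 4) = (j - 4)*(j + 2)*(j - 2)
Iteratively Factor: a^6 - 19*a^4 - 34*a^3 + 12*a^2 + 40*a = (a - 1)*(a^5 + a^4 - 18*a^3 - 52*a^2 - 40*a) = (a - 1)*(a + 2)*(a^4 - a^3 - 16*a^2 - 20*a) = (a - 5)*(a - 1)*(a + 2)*(a^3 + 4*a^2 + 4*a) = a*(a - 5)*(a - 1)*(a + 2)*(a^2 + 4*a + 4) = a*(a - 5)*(a - 1)*(a + 2)^2*(a + 2)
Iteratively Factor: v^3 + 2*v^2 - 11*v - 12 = (v + 1)*(v^2 + v - 12) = (v + 1)*(v + 4)*(v - 3)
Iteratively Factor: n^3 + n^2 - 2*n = (n - 1)*(n^2 + 2*n) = n*(n - 1)*(n + 2)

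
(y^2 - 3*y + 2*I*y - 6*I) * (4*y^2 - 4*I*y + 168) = 4*y^4 - 12*y^3 + 4*I*y^3 + 176*y^2 - 12*I*y^2 - 528*y + 336*I*y - 1008*I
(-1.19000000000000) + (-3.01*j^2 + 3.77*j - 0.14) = -3.01*j^2 + 3.77*j - 1.33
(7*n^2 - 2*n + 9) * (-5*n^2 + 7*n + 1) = -35*n^4 + 59*n^3 - 52*n^2 + 61*n + 9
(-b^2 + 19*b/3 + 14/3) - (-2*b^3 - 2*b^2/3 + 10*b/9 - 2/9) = 2*b^3 - b^2/3 + 47*b/9 + 44/9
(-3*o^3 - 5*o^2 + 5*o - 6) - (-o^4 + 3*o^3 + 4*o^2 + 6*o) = o^4 - 6*o^3 - 9*o^2 - o - 6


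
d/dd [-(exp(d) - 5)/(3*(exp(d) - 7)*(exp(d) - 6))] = (exp(2*d) - 10*exp(d) + 23)*exp(d)/(3*(exp(4*d) - 26*exp(3*d) + 253*exp(2*d) - 1092*exp(d) + 1764))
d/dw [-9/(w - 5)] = 9/(w - 5)^2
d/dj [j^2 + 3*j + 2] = 2*j + 3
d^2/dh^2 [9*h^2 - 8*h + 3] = 18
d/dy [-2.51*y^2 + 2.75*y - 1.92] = 2.75 - 5.02*y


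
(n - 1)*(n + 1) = n^2 - 1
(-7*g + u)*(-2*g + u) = 14*g^2 - 9*g*u + u^2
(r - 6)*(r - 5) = r^2 - 11*r + 30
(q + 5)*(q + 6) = q^2 + 11*q + 30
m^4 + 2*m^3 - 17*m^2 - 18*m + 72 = (m - 3)*(m - 2)*(m + 3)*(m + 4)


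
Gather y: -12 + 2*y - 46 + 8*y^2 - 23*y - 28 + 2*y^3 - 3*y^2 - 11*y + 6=2*y^3 + 5*y^2 - 32*y - 80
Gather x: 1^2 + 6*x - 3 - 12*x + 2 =-6*x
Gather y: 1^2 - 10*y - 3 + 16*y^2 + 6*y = 16*y^2 - 4*y - 2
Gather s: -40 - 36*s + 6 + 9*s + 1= -27*s - 33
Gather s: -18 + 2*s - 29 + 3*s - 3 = 5*s - 50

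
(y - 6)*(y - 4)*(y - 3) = y^3 - 13*y^2 + 54*y - 72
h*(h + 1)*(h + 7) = h^3 + 8*h^2 + 7*h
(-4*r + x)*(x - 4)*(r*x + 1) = -4*r^2*x^2 + 16*r^2*x + r*x^3 - 4*r*x^2 - 4*r*x + 16*r + x^2 - 4*x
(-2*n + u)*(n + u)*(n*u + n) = -2*n^3*u - 2*n^3 - n^2*u^2 - n^2*u + n*u^3 + n*u^2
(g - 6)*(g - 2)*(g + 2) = g^3 - 6*g^2 - 4*g + 24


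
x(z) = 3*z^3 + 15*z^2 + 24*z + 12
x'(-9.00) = 483.00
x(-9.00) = -1176.00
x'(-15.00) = 1599.00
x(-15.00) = -7098.00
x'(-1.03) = 2.65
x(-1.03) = -0.08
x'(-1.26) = 0.49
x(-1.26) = -0.43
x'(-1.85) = -0.70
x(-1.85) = -0.06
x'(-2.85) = 11.60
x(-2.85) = -4.01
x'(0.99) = 62.52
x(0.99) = 53.37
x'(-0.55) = 10.22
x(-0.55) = 2.84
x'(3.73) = 261.12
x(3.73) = 465.90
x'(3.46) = 235.54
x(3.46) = 398.88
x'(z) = 9*z^2 + 30*z + 24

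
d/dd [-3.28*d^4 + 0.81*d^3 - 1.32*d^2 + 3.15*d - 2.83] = -13.12*d^3 + 2.43*d^2 - 2.64*d + 3.15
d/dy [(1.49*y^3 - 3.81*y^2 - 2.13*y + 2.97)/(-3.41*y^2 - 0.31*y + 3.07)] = (-5.0809*y^4 - 0.9238*y^3 + 7.6407*y^2 - 3.138*y - 5.6184)/(11.6281*y^4 + 2.1142*y^3 - 20.8413*y^2 - 1.9034*y + 9.4249)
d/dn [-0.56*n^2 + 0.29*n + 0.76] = 0.29 - 1.12*n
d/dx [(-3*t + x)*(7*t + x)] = 4*t + 2*x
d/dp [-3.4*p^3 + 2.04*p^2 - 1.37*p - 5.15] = -10.2*p^2 + 4.08*p - 1.37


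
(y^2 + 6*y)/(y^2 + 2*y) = (y + 6)/(y + 2)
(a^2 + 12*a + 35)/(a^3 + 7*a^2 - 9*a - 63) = (a + 5)/(a^2 - 9)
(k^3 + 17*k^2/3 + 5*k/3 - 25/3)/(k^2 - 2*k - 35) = (3*k^2 + 2*k - 5)/(3*(k - 7))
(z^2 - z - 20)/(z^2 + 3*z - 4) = (z - 5)/(z - 1)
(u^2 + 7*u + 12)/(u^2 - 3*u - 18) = (u + 4)/(u - 6)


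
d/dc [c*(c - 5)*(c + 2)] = 3*c^2 - 6*c - 10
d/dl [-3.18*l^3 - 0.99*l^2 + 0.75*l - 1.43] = -9.54*l^2 - 1.98*l + 0.75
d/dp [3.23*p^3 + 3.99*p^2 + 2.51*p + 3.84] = 9.69*p^2 + 7.98*p + 2.51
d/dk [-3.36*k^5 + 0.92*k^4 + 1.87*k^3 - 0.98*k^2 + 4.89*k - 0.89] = -16.8*k^4 + 3.68*k^3 + 5.61*k^2 - 1.96*k + 4.89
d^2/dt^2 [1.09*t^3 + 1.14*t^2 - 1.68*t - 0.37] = 6.54*t + 2.28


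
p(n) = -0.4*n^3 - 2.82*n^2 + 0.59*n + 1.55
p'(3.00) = -27.13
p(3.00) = -32.86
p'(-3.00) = 6.71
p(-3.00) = -14.80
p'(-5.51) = -4.77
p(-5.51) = -20.40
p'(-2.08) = 7.13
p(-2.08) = -8.28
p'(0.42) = -1.99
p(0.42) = 1.27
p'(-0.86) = 4.55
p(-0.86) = -0.79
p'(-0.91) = 4.73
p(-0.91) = -1.02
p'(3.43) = -32.87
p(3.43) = -45.74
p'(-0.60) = 3.54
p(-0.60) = 0.27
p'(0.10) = 0.01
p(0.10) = 1.58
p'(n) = -1.2*n^2 - 5.64*n + 0.59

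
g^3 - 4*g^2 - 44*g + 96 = (g - 8)*(g - 2)*(g + 6)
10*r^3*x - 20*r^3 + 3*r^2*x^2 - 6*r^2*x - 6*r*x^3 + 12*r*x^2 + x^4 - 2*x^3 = (-5*r + x)*(-2*r + x)*(r + x)*(x - 2)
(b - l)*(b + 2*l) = b^2 + b*l - 2*l^2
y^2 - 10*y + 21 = (y - 7)*(y - 3)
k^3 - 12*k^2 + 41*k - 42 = (k - 7)*(k - 3)*(k - 2)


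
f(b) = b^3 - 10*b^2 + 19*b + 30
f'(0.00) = 19.00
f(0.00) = 30.00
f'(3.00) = -14.00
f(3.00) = 24.00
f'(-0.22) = 23.55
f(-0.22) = 25.33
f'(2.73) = -13.24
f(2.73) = 27.69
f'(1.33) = -2.29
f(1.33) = 39.93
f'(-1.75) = 63.19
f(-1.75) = -39.23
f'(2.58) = -12.63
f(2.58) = 29.63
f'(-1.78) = 64.11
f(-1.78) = -41.14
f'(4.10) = -12.57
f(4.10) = 8.72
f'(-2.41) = 84.62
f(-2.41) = -87.87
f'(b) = 3*b^2 - 20*b + 19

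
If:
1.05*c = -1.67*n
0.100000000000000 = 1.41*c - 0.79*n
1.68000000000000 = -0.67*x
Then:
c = 0.05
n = -0.03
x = -2.51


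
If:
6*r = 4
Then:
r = 2/3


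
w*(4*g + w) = 4*g*w + w^2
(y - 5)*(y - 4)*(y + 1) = y^3 - 8*y^2 + 11*y + 20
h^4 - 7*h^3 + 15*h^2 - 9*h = h*(h - 3)^2*(h - 1)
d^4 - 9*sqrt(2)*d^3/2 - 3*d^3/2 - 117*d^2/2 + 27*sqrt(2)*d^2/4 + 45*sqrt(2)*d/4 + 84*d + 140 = (d - 5/2)*(d + 1)*(d - 8*sqrt(2))*(d + 7*sqrt(2)/2)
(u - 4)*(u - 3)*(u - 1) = u^3 - 8*u^2 + 19*u - 12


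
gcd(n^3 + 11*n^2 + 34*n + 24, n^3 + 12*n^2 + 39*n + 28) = n^2 + 5*n + 4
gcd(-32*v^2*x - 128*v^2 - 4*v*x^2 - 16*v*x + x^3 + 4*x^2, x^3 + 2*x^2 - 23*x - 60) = x + 4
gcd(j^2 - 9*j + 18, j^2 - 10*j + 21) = j - 3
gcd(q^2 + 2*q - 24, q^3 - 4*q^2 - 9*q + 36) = q - 4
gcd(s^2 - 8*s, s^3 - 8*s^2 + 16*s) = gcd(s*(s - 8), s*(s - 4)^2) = s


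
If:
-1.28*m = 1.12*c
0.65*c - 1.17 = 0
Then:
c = 1.80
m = -1.58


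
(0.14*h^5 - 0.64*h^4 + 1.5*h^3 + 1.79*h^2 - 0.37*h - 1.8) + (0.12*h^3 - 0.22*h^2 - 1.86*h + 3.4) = 0.14*h^5 - 0.64*h^4 + 1.62*h^3 + 1.57*h^2 - 2.23*h + 1.6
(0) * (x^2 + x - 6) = 0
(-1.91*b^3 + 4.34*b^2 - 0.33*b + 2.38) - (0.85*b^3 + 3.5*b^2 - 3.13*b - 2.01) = -2.76*b^3 + 0.84*b^2 + 2.8*b + 4.39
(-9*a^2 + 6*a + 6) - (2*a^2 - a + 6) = -11*a^2 + 7*a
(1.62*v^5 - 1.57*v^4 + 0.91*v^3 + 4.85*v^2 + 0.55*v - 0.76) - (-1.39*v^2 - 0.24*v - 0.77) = 1.62*v^5 - 1.57*v^4 + 0.91*v^3 + 6.24*v^2 + 0.79*v + 0.01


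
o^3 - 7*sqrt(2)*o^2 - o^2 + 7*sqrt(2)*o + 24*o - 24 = (o - 1)*(o - 4*sqrt(2))*(o - 3*sqrt(2))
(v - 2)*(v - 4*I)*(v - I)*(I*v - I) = I*v^4 + 5*v^3 - 3*I*v^3 - 15*v^2 - 2*I*v^2 + 10*v + 12*I*v - 8*I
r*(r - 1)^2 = r^3 - 2*r^2 + r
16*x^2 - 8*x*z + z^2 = (-4*x + z)^2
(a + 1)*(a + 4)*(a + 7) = a^3 + 12*a^2 + 39*a + 28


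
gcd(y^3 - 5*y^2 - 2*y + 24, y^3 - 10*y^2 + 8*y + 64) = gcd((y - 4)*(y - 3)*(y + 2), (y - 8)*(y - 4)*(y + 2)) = y^2 - 2*y - 8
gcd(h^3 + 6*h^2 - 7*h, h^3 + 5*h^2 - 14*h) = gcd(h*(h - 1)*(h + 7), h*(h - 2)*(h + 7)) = h^2 + 7*h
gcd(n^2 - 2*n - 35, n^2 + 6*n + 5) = n + 5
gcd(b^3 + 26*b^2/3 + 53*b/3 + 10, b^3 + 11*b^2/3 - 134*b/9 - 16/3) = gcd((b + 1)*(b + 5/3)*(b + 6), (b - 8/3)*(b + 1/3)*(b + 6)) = b + 6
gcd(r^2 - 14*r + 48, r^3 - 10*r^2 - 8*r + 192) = r^2 - 14*r + 48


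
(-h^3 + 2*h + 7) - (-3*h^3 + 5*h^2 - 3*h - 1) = 2*h^3 - 5*h^2 + 5*h + 8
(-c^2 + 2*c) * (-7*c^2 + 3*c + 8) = 7*c^4 - 17*c^3 - 2*c^2 + 16*c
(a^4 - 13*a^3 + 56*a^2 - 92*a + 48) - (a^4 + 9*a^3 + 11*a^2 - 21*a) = -22*a^3 + 45*a^2 - 71*a + 48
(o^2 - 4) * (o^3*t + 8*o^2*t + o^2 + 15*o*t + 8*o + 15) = o^5*t + 8*o^4*t + o^4 + 11*o^3*t + 8*o^3 - 32*o^2*t + 11*o^2 - 60*o*t - 32*o - 60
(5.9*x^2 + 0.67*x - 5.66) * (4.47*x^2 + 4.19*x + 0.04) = 26.373*x^4 + 27.7159*x^3 - 22.2569*x^2 - 23.6886*x - 0.2264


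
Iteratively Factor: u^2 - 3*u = (u)*(u - 3)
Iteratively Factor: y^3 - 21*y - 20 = (y + 1)*(y^2 - y - 20) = (y + 1)*(y + 4)*(y - 5)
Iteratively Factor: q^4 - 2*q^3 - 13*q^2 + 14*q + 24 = (q - 4)*(q^3 + 2*q^2 - 5*q - 6) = (q - 4)*(q - 2)*(q^2 + 4*q + 3) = (q - 4)*(q - 2)*(q + 1)*(q + 3)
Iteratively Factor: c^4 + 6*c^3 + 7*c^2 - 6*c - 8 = (c - 1)*(c^3 + 7*c^2 + 14*c + 8) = (c - 1)*(c + 2)*(c^2 + 5*c + 4) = (c - 1)*(c + 2)*(c + 4)*(c + 1)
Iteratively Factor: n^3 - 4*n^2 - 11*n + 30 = (n - 2)*(n^2 - 2*n - 15) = (n - 5)*(n - 2)*(n + 3)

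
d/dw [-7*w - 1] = -7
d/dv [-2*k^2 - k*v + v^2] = -k + 2*v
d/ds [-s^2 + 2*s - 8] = 2 - 2*s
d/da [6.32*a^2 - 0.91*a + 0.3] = 12.64*a - 0.91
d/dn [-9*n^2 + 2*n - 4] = 2 - 18*n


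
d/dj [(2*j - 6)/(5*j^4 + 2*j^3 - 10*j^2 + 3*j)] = 2*(-15*j^4 + 56*j^3 + 28*j^2 - 60*j + 9)/(j^2*(25*j^6 + 20*j^5 - 96*j^4 - 10*j^3 + 112*j^2 - 60*j + 9))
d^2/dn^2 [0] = 0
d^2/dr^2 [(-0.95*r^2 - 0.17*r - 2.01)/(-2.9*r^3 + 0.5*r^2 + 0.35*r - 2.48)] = (15.979*r^6 + 8.5782*r^5 + 207.1557*r^4 - 142.188*r^3 - 16.82958*r^2 - 83.36022*r + 17.45813)/(24.389*r^9 - 12.615*r^8 - 6.6555*r^7 + 65.4904*r^6 - 20.77275*r^5 - 13.42695*r^4 + 56.069605*r^3 - 8.3142*r^2 - 6.45792*r + 15.252992)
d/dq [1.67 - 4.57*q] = -4.57000000000000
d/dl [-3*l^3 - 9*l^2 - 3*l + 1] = -9*l^2 - 18*l - 3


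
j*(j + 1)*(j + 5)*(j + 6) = j^4 + 12*j^3 + 41*j^2 + 30*j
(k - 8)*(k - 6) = k^2 - 14*k + 48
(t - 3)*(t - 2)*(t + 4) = t^3 - t^2 - 14*t + 24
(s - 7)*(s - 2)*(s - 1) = s^3 - 10*s^2 + 23*s - 14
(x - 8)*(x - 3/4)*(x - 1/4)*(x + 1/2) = x^4 - 17*x^3/2 + 59*x^2/16 + 83*x/32 - 3/4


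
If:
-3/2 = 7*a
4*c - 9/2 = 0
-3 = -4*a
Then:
No Solution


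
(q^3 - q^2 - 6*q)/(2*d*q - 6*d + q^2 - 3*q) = q*(q + 2)/(2*d + q)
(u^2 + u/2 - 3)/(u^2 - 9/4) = 2*(u + 2)/(2*u + 3)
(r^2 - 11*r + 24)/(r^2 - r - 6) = (r - 8)/(r + 2)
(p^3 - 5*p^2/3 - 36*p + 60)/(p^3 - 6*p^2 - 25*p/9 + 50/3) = 3*(p + 6)/(3*p + 5)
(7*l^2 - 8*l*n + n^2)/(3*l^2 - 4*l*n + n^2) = (7*l - n)/(3*l - n)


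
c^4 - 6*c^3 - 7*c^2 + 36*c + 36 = (c - 6)*(c - 3)*(c + 1)*(c + 2)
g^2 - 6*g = g*(g - 6)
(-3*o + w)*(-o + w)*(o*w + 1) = 3*o^3*w - 4*o^2*w^2 + 3*o^2 + o*w^3 - 4*o*w + w^2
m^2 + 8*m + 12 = (m + 2)*(m + 6)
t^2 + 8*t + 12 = (t + 2)*(t + 6)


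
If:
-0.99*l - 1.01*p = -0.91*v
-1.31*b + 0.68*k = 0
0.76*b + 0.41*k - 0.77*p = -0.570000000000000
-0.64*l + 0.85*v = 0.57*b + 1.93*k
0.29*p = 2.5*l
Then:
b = 0.31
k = 0.60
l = 0.16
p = 1.37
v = 1.69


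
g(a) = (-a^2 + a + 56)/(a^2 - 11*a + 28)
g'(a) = (1 - 2*a)/(a^2 - 11*a + 28) + (11 - 2*a)*(-a^2 + a + 56)/(a^2 - 11*a + 28)^2 = 2*(5*a^2 - 84*a + 322)/(a^4 - 22*a^3 + 177*a^2 - 616*a + 784)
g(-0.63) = 1.56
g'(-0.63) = 0.60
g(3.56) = 30.98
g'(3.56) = 75.36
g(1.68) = 4.44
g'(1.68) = 2.56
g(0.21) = 2.18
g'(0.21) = 0.92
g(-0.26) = 1.80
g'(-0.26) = 0.72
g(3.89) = 130.83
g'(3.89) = 1211.64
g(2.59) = 8.34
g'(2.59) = 7.14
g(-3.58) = 0.49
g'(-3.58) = 0.21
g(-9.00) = -0.16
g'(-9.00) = 0.07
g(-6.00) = 0.11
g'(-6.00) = 0.12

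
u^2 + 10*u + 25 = (u + 5)^2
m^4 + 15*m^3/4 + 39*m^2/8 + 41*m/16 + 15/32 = (m + 1/2)^2*(m + 5/4)*(m + 3/2)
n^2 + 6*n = n*(n + 6)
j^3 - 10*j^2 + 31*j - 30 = (j - 5)*(j - 3)*(j - 2)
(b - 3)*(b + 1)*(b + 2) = b^3 - 7*b - 6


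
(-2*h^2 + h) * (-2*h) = 4*h^3 - 2*h^2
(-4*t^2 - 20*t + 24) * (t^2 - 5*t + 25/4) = -4*t^4 + 99*t^2 - 245*t + 150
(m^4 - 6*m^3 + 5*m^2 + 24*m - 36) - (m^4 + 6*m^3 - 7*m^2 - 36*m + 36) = -12*m^3 + 12*m^2 + 60*m - 72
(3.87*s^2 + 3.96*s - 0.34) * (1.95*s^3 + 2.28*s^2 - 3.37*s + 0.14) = 7.5465*s^5 + 16.5456*s^4 - 4.6761*s^3 - 13.5786*s^2 + 1.7002*s - 0.0476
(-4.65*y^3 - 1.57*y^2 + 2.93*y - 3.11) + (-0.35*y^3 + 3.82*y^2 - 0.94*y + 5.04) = -5.0*y^3 + 2.25*y^2 + 1.99*y + 1.93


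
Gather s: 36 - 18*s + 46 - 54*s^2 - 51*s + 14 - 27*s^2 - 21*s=-81*s^2 - 90*s + 96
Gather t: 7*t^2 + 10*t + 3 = 7*t^2 + 10*t + 3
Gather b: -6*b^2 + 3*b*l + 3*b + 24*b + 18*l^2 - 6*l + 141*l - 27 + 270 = -6*b^2 + b*(3*l + 27) + 18*l^2 + 135*l + 243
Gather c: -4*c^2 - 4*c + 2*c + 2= -4*c^2 - 2*c + 2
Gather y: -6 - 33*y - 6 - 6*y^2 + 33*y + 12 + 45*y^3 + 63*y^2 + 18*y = 45*y^3 + 57*y^2 + 18*y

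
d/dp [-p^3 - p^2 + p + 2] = -3*p^2 - 2*p + 1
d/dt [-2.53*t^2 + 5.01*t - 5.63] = 5.01 - 5.06*t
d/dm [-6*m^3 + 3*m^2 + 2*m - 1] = -18*m^2 + 6*m + 2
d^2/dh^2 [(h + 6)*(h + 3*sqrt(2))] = 2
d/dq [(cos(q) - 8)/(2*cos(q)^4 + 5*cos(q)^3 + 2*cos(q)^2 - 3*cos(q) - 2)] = 2*(3*cos(q)^3 - 30*cos(q)^2 - 29*cos(q) + 13)*sin(q)/((cos(q) + 1)^3*(cos(q) + cos(2*q) - 1)^2)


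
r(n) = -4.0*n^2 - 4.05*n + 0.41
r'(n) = -8.0*n - 4.05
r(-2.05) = -8.10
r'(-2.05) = 12.35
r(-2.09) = -8.60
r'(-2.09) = 12.67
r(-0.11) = 0.81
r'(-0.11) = -3.17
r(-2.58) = -15.77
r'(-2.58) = 16.59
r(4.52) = -99.62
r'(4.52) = -40.21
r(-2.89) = -21.29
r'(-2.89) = 19.07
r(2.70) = -39.68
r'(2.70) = -25.65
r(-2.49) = -14.31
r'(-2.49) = 15.87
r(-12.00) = -526.99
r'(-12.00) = 91.95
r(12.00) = -624.19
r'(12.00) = -100.05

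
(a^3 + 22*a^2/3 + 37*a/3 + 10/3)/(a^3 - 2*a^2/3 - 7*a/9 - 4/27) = 9*(a^2 + 7*a + 10)/(9*a^2 - 9*a - 4)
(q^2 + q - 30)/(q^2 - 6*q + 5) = (q + 6)/(q - 1)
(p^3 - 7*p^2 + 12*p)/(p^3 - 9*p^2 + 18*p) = (p - 4)/(p - 6)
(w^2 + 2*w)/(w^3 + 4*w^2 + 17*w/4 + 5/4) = 4*w*(w + 2)/(4*w^3 + 16*w^2 + 17*w + 5)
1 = 1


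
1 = 1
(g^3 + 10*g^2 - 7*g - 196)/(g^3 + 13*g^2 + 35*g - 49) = (g - 4)/(g - 1)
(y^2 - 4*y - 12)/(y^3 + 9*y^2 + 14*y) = (y - 6)/(y*(y + 7))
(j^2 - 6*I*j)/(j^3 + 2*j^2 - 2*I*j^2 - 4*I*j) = (j - 6*I)/(j^2 + 2*j*(1 - I) - 4*I)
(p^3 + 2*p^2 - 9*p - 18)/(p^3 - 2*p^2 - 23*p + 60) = (p^2 + 5*p + 6)/(p^2 + p - 20)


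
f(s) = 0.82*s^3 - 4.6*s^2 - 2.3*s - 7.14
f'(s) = 2.46*s^2 - 9.2*s - 2.3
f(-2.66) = -49.00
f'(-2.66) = 39.58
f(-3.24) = -75.87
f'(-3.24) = 53.33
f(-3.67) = -101.19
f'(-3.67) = 64.60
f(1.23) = -15.40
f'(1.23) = -9.89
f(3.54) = -36.55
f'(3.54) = -4.04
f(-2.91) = -59.61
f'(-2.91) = 45.30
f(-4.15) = -135.43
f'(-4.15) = 78.25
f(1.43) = -17.44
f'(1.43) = -10.43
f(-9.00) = -956.82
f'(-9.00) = 279.76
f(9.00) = 197.34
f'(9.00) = 114.16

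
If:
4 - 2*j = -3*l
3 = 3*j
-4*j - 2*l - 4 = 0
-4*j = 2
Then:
No Solution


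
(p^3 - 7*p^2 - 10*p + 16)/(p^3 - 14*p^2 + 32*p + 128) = (p - 1)/(p - 8)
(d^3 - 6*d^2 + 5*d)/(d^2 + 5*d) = (d^2 - 6*d + 5)/(d + 5)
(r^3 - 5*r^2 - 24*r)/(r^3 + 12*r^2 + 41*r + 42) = r*(r - 8)/(r^2 + 9*r + 14)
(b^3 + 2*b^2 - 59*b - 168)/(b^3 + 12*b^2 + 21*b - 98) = (b^2 - 5*b - 24)/(b^2 + 5*b - 14)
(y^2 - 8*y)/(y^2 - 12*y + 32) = y/(y - 4)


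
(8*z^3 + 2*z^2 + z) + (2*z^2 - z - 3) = 8*z^3 + 4*z^2 - 3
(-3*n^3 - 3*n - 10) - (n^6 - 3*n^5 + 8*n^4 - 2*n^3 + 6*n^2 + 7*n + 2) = -n^6 + 3*n^5 - 8*n^4 - n^3 - 6*n^2 - 10*n - 12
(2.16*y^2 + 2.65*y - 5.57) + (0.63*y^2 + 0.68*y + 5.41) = 2.79*y^2 + 3.33*y - 0.16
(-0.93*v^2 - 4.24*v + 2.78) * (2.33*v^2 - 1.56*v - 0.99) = -2.1669*v^4 - 8.4284*v^3 + 14.0125*v^2 - 0.1392*v - 2.7522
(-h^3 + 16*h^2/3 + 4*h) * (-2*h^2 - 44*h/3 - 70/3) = 2*h^5 + 4*h^4 - 566*h^3/9 - 1648*h^2/9 - 280*h/3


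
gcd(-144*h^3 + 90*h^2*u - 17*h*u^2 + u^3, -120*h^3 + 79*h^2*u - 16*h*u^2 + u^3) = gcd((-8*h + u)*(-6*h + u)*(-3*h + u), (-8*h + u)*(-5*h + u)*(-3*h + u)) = 24*h^2 - 11*h*u + u^2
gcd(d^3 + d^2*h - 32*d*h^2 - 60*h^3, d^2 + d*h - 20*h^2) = d + 5*h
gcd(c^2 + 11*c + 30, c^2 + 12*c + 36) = c + 6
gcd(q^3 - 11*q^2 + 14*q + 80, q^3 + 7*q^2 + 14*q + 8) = q + 2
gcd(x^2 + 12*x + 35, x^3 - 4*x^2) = 1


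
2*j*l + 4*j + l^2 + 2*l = (2*j + l)*(l + 2)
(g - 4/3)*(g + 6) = g^2 + 14*g/3 - 8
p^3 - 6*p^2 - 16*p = p*(p - 8)*(p + 2)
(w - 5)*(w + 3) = w^2 - 2*w - 15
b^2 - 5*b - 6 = (b - 6)*(b + 1)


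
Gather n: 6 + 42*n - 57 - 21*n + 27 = 21*n - 24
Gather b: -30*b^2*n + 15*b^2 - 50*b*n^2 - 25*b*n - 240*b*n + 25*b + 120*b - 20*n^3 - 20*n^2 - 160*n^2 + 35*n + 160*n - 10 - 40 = b^2*(15 - 30*n) + b*(-50*n^2 - 265*n + 145) - 20*n^3 - 180*n^2 + 195*n - 50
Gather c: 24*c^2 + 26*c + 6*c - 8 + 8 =24*c^2 + 32*c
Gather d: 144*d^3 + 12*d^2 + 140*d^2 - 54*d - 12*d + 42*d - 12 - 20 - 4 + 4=144*d^3 + 152*d^2 - 24*d - 32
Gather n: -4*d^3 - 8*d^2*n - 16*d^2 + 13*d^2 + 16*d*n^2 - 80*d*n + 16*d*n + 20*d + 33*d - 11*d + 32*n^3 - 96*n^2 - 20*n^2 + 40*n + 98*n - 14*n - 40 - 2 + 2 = -4*d^3 - 3*d^2 + 42*d + 32*n^3 + n^2*(16*d - 116) + n*(-8*d^2 - 64*d + 124) - 40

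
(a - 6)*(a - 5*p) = a^2 - 5*a*p - 6*a + 30*p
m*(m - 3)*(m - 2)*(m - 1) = m^4 - 6*m^3 + 11*m^2 - 6*m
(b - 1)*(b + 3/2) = b^2 + b/2 - 3/2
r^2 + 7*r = r*(r + 7)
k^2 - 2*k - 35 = (k - 7)*(k + 5)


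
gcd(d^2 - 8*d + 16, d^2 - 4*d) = d - 4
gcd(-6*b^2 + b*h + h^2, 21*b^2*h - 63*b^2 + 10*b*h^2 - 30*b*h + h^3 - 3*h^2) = 3*b + h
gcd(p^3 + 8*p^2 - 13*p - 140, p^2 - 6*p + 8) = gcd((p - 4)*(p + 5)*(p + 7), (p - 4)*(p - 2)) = p - 4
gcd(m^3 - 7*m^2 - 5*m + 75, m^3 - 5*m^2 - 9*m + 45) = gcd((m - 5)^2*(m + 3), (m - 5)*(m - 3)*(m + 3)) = m^2 - 2*m - 15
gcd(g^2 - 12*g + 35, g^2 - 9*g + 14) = g - 7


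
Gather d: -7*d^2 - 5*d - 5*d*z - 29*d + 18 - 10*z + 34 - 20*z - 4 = -7*d^2 + d*(-5*z - 34) - 30*z + 48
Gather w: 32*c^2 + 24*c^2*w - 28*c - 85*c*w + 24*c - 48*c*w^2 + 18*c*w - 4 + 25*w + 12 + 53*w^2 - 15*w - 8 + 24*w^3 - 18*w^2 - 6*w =32*c^2 - 4*c + 24*w^3 + w^2*(35 - 48*c) + w*(24*c^2 - 67*c + 4)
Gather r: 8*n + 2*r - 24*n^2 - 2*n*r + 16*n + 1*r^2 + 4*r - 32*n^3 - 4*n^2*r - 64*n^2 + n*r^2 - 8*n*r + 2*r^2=-32*n^3 - 88*n^2 + 24*n + r^2*(n + 3) + r*(-4*n^2 - 10*n + 6)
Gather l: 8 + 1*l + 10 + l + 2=2*l + 20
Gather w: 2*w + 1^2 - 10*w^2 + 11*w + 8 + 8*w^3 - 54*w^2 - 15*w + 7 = 8*w^3 - 64*w^2 - 2*w + 16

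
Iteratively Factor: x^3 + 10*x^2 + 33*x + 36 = (x + 3)*(x^2 + 7*x + 12) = (x + 3)*(x + 4)*(x + 3)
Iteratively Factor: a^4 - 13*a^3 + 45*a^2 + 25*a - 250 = (a - 5)*(a^3 - 8*a^2 + 5*a + 50) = (a - 5)*(a + 2)*(a^2 - 10*a + 25) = (a - 5)^2*(a + 2)*(a - 5)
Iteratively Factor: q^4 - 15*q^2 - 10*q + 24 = (q + 3)*(q^3 - 3*q^2 - 6*q + 8) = (q - 4)*(q + 3)*(q^2 + q - 2) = (q - 4)*(q + 2)*(q + 3)*(q - 1)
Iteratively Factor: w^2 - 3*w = (w)*(w - 3)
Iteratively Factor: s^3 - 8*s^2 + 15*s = (s - 3)*(s^2 - 5*s) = s*(s - 3)*(s - 5)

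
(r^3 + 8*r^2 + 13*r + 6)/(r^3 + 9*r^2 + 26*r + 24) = (r^3 + 8*r^2 + 13*r + 6)/(r^3 + 9*r^2 + 26*r + 24)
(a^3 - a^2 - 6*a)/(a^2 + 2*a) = a - 3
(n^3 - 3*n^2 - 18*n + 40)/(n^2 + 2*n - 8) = n - 5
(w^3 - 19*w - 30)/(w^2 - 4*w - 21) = (w^2 - 3*w - 10)/(w - 7)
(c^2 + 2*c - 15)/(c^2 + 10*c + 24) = (c^2 + 2*c - 15)/(c^2 + 10*c + 24)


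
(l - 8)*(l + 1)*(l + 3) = l^3 - 4*l^2 - 29*l - 24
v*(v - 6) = v^2 - 6*v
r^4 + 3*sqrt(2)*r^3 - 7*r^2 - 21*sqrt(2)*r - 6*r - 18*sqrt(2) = (r - 3)*(r + 3*sqrt(2))*(sqrt(2)*r/2 + sqrt(2))*(sqrt(2)*r + sqrt(2))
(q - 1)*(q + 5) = q^2 + 4*q - 5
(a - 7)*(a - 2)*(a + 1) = a^3 - 8*a^2 + 5*a + 14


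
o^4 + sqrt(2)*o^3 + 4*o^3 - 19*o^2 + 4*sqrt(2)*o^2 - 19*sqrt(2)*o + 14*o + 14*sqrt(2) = (o - 2)*(o - 1)*(o + 7)*(o + sqrt(2))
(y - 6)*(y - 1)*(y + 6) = y^3 - y^2 - 36*y + 36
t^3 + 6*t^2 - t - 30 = (t - 2)*(t + 3)*(t + 5)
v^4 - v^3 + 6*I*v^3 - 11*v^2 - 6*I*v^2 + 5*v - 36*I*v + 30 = (v - 3)*(v + 2)*(v + I)*(v + 5*I)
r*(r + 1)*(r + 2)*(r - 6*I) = r^4 + 3*r^3 - 6*I*r^3 + 2*r^2 - 18*I*r^2 - 12*I*r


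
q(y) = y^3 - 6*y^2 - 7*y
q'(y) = 3*y^2 - 12*y - 7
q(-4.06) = -137.41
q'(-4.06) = 91.17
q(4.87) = -60.89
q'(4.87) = 5.71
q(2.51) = -39.56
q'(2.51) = -18.22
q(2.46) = -38.64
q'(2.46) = -18.37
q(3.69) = -57.28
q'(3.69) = -10.43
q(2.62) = -41.54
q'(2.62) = -17.85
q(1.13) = -14.13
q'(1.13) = -16.73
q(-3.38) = -83.50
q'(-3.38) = 67.83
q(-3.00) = -60.00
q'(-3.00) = 56.00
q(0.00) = 0.00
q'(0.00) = -7.00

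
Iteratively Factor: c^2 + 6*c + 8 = (c + 2)*(c + 4)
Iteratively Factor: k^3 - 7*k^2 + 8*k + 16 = (k - 4)*(k^2 - 3*k - 4) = (k - 4)*(k + 1)*(k - 4)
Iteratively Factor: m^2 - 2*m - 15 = (m + 3)*(m - 5)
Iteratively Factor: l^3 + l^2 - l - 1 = (l - 1)*(l^2 + 2*l + 1) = (l - 1)*(l + 1)*(l + 1)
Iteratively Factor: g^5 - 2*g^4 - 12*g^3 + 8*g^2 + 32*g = (g - 2)*(g^4 - 12*g^2 - 16*g) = g*(g - 2)*(g^3 - 12*g - 16) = g*(g - 2)*(g + 2)*(g^2 - 2*g - 8) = g*(g - 2)*(g + 2)^2*(g - 4)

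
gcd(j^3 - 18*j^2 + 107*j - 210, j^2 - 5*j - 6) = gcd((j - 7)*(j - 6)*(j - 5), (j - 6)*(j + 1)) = j - 6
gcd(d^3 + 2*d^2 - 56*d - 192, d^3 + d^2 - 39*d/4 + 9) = d + 4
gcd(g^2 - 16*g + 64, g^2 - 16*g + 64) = g^2 - 16*g + 64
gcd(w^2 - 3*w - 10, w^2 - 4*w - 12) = w + 2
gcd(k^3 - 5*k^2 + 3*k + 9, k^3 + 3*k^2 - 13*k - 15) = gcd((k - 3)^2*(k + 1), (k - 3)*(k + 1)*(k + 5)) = k^2 - 2*k - 3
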